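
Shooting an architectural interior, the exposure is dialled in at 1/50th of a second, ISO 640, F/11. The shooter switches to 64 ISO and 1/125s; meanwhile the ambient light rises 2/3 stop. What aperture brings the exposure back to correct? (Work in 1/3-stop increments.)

f/2.8

Scene light: 2/3 stop brighter.
ISO: 640 → 500 → 400 → 320 → 250 → 200 → 160 → 125 → 100 → 80 → 64 — 3 1/3 stops lower (darker).
Shutter speed: 1/50 → 1/60 → 1/80 → 1/100 → 1/125 — 1 1/3 stops faster (darker).
Net so far: 4 stops darker. Aperture: f/11 → f/10 → f/9 → f/8 → f/7.1 → f/6.3 → f/5.6 → f/5 → f/4.5 → f/4 → f/3.5 → f/3.2 → f/2.8.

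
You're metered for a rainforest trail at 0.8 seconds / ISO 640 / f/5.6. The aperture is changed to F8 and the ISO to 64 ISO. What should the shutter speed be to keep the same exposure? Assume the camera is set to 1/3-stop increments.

Aperture: f/5.6 → f/6.3 → f/7.1 → f/8 — 1 stop stopped down (darker).
ISO: 640 → 500 → 400 → 320 → 250 → 200 → 160 → 125 → 100 → 80 → 64 — 3 1/3 stops lower (darker).
Net change so far: 4 1/3 stops darker. Offset with the shutter speed: 0.8 → 1 → 1.3 → 1.6 → 2 → 2.5 → 3.2 → 4 → 5 → 6 → 8 → 10 → 13 → 15.

15 s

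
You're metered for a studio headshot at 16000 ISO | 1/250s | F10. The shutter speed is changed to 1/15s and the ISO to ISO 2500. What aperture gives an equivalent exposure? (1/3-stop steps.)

f/16

Shutter speed: 1/250 → 1/200 → 1/160 → 1/125 → 1/100 → 1/80 → 1/60 → 1/50 → 1/40 → 1/30 → 1/25 → 1/20 → 1/15 — 4 stops slower (brighter).
ISO: 16000 → 12800 → 10000 → 8000 → 6400 → 5000 → 4000 → 3200 → 2500 — 2 2/3 stops dropped (darker).
Net change so far: 1 1/3 stops brighter. Offset with the aperture: f/10 → f/11 → f/13 → f/14 → f/16.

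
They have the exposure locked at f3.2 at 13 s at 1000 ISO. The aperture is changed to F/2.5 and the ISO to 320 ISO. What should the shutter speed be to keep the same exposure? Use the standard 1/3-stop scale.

Aperture: f/3.2 → f/2.8 → f/2.5 — 2/3 stop opened up (brighter).
ISO: 1000 → 800 → 640 → 500 → 400 → 320 — 1 2/3 stops dropped (darker).
Net change so far: 1 stop darker. Offset with the shutter speed: 13 → 15 → 20 → 25.

25 s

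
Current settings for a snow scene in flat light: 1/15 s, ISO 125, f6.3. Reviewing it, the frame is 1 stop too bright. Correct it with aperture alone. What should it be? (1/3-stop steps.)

f/9

Overexposed by 1 stop → need 1 stop darker.
Aperture: f/6.3 → f/7.1 → f/8 → f/9.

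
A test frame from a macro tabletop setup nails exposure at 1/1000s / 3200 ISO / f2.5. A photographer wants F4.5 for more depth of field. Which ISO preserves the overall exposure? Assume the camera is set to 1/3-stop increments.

Aperture: f/2.5 → f/2.8 → f/3.2 → f/3.5 → f/4 → f/4.5 — 1 2/3 stops stopped down (darker).
Need 1 2/3 stops brighter from the ISO: 3200 → 4000 → 5000 → 6400 → 8000 → 10000.

ISO 10000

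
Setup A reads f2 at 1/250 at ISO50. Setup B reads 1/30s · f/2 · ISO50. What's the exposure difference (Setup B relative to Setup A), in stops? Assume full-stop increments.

Aperture: unchanged.
Shutter speed: 1/250 → 1/125 → 1/60 → 1/30 — 3 stops slower (brighter).
ISO: unchanged.
Net: +3 = +3 stops.

3 stops brighter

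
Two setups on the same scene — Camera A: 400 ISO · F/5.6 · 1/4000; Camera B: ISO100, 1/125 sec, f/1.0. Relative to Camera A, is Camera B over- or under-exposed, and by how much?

Aperture: f/5.6 → f/4 → f/2.8 → f/2 → f/1.4 → f/1.0 — 5 stops larger aperture (brighter).
Shutter speed: 1/4000 → 1/2000 → 1/1000 → 1/500 → 1/250 → 1/125 — 5 stops longer (brighter).
ISO: 400 → 200 → 100 — 2 stops lower (darker).
Net: +5 +5 −2 = +8 stops.

8 stops brighter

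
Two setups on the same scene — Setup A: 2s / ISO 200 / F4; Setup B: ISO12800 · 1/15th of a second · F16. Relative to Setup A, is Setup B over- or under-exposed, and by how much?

3 stops darker

Aperture: f/4 → f/5.6 → f/8 → f/11 → f/16 — 4 stops narrower (darker).
Shutter speed: 2 → 1 → 1/2 → 1/4 → 1/8 → 1/15 — 5 stops shorter (darker).
ISO: 200 → 400 → 800 → 1600 → 3200 → 6400 → 12800 — 6 stops higher (brighter).
Net: −4 −5 +6 = −3 stops.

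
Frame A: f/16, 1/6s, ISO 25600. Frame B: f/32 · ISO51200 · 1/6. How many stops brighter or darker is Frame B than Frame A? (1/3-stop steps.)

1 stop darker

Aperture: f/16 → f/18 → f/20 → f/22 → f/25 → f/29 → f/32 — 2 stops stopped down (darker).
Shutter speed: unchanged.
ISO: 25600 → 32000 → 40000 → 51200 — 1 stop higher (brighter).
Net: −2 +1 = −1 stop.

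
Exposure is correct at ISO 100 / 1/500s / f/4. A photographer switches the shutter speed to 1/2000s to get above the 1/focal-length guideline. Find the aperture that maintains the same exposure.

Shutter speed: 1/500 → 1/1000 → 1/2000 — 2 stops faster (darker).
Need 2 stops brighter from the aperture: f/4 → f/2.8 → f/2.

f/2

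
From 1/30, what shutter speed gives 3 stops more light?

Shutter speed: 1/30 → 1/15 → 1/8 → 1/4 — 3 stops longer (brighter).

1/4s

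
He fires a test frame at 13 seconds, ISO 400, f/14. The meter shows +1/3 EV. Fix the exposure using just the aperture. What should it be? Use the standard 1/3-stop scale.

Overexposed by 1/3 stop → need 1/3 stop darker.
Aperture: f/14 → f/16.

f/16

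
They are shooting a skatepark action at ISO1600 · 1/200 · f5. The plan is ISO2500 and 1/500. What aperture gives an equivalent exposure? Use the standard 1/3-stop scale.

ISO: 1600 → 2000 → 2500 — 2/3 stop higher (brighter).
Shutter speed: 1/200 → 1/250 → 1/320 → 1/400 → 1/500 — 1 1/3 stops faster (darker).
Net change so far: 2/3 stop darker. Offset with the aperture: f/5 → f/4.5 → f/4.

f/4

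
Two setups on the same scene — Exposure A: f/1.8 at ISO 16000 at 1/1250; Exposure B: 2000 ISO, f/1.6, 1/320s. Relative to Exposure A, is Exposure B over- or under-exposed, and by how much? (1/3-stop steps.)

Aperture: f/1.8 → f/1.6 — 1/3 stop opened up (brighter).
Shutter speed: 1/1250 → 1/1000 → 1/800 → 1/640 → 1/500 → 1/400 → 1/320 — 2 stops longer (brighter).
ISO: 16000 → 12800 → 10000 → 8000 → 6400 → 5000 → 4000 → 3200 → 2500 → 2000 — 3 stops dropped (darker).
Net: +1/3 +2 −3 = −2/3 stops.

2/3 stop darker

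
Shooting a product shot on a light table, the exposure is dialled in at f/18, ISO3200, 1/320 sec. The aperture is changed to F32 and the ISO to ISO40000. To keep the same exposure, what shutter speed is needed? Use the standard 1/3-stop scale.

Aperture: f/18 → f/20 → f/22 → f/25 → f/29 → f/32 — 1 2/3 stops stopped down (darker).
ISO: 3200 → 4000 → 5000 → 6400 → 8000 → 10000 → 12800 → 16000 → 20000 → 25600 → 32000 → 40000 — 3 2/3 stops raised (brighter).
Net change so far: 2 stops brighter. Offset with the shutter speed: 1/320 → 1/400 → 1/500 → 1/640 → 1/800 → 1/1000 → 1/1250.

1/1250s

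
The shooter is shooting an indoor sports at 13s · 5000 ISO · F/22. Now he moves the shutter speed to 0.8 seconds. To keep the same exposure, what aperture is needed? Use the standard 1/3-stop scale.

f/5.6

Shutter speed: 13 → 10 → 8 → 6 → 5 → 4 → 3.2 → 2.5 → 2 → 1.6 → 1.3 → 1 → 0.8 — 4 stops faster (darker).
Need 4 stops brighter from the aperture: f/22 → f/20 → f/18 → f/16 → f/14 → f/13 → f/11 → f/10 → f/9 → f/8 → f/7.1 → f/6.3 → f/5.6.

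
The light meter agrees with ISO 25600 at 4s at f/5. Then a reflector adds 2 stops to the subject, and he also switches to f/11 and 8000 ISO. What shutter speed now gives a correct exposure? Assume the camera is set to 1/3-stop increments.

Scene light: 2 stops brighter.
Aperture: f/5 → f/5.6 → f/6.3 → f/7.1 → f/8 → f/9 → f/10 → f/11 — 2 1/3 stops narrower (darker).
ISO: 25600 → 20000 → 16000 → 12800 → 10000 → 8000 — 1 2/3 stops dropped (darker).
Net so far: 2 stops darker. Shutter speed: 4 → 5 → 6 → 8 → 10 → 13 → 15.

15 s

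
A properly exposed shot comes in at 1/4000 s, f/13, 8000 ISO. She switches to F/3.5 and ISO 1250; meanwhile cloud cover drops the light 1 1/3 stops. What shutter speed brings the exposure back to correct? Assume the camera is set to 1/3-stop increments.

Scene light: 1 1/3 stops darker.
Aperture: f/13 → f/11 → f/10 → f/9 → f/8 → f/7.1 → f/6.3 → f/5.6 → f/5 → f/4.5 → f/4 → f/3.5 — 3 2/3 stops wider (brighter).
ISO: 8000 → 6400 → 5000 → 4000 → 3200 → 2500 → 2000 → 1600 → 1250 — 2 2/3 stops lower (darker).
Net so far: 1/3 stop darker. Shutter speed: 1/4000 → 1/3200.

1/3200s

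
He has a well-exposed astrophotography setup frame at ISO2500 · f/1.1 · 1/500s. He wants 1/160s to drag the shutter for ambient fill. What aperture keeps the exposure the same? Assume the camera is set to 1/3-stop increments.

f/2

Shutter speed: 1/500 → 1/400 → 1/320 → 1/250 → 1/200 → 1/160 — 1 2/3 stops longer (brighter).
Need 1 2/3 stops darker from the aperture: f/1.1 → f/1.2 → f/1.4 → f/1.6 → f/1.8 → f/2.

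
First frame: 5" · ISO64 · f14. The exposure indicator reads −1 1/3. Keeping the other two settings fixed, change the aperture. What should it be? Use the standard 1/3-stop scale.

Underexposed by 1 1/3 stops → need 1 1/3 stops brighter.
Aperture: f/14 → f/13 → f/11 → f/10 → f/9.

f/9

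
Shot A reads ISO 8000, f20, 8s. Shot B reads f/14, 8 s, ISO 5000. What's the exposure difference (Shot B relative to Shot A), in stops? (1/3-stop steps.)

Aperture: f/20 → f/18 → f/16 → f/14 — 1 stop wider (brighter).
Shutter speed: unchanged.
ISO: 8000 → 6400 → 5000 — 2/3 stop lower (darker).
Net: +1 −2/3 = +1/3 stops.

1/3 stop brighter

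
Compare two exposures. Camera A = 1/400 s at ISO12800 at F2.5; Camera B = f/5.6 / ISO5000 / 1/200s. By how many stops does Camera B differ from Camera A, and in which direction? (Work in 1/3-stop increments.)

2 2/3 stops darker

Aperture: f/2.5 → f/2.8 → f/3.2 → f/3.5 → f/4 → f/4.5 → f/5 → f/5.6 — 2 1/3 stops stopped down (darker).
Shutter speed: 1/400 → 1/320 → 1/250 → 1/200 — 1 stop longer (brighter).
ISO: 12800 → 10000 → 8000 → 6400 → 5000 — 1 1/3 stops dropped (darker).
Net: −2 1/3 +1 −1 1/3 = −2 2/3 stops.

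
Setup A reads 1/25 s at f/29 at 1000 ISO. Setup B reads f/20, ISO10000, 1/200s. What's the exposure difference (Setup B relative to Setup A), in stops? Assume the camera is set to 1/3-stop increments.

1 1/3 stops brighter

Aperture: f/29 → f/25 → f/22 → f/20 — 1 stop opened up (brighter).
Shutter speed: 1/25 → 1/30 → 1/40 → 1/50 → 1/60 → 1/80 → 1/100 → 1/125 → 1/160 → 1/200 — 3 stops shorter (darker).
ISO: 1000 → 1250 → 1600 → 2000 → 2500 → 3200 → 4000 → 5000 → 6400 → 8000 → 10000 — 3 1/3 stops higher (brighter).
Net: +1 −3 +3 1/3 = +1 1/3 stops.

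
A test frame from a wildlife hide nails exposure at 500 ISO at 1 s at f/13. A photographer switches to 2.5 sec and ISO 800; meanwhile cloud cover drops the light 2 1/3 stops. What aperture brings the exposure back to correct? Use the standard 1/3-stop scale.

Scene light: 2 1/3 stops darker.
Shutter speed: 1 → 1.3 → 1.6 → 2 → 2.5 — 1 1/3 stops slower (brighter).
ISO: 500 → 640 → 800 — 2/3 stop higher (brighter).
Net so far: 1/3 stop darker. Aperture: f/13 → f/11.

f/11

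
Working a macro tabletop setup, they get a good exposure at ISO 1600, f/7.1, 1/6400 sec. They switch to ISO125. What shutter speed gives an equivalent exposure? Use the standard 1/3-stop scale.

1/500s

ISO: 1600 → 1250 → 1000 → 800 → 640 → 500 → 400 → 320 → 250 → 200 → 160 → 125 — 3 2/3 stops dropped (darker).
Need 3 2/3 stops brighter from the shutter speed: 1/6400 → 1/5000 → 1/4000 → 1/3200 → 1/2500 → 1/2000 → 1/1600 → 1/1250 → 1/1000 → 1/800 → 1/640 → 1/500.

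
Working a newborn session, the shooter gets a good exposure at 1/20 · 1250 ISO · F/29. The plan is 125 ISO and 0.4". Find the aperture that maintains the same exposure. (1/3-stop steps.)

ISO: 1250 → 1000 → 800 → 640 → 500 → 400 → 320 → 250 → 200 → 160 → 125 — 3 1/3 stops dropped (darker).
Shutter speed: 1/20 → 1/15 → 1/13 → 1/10 → 1/8 → 1/6 → 1/5 → 1/4 → 0.3 → 0.4 — 3 stops slower (brighter).
Net change so far: 1/3 stop darker. Offset with the aperture: f/29 → f/25.

f/25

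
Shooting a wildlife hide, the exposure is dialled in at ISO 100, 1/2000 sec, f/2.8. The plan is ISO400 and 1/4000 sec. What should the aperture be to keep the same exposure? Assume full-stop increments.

f/4

ISO: 100 → 200 → 400 — 2 stops higher (brighter).
Shutter speed: 1/2000 → 1/4000 — 1 stop faster (darker).
Net change so far: 1 stop brighter. Offset with the aperture: f/2.8 → f/4.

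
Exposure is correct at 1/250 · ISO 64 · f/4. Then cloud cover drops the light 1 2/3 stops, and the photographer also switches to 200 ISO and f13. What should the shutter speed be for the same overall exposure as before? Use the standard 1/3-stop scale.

1/25s

Scene light: 1 2/3 stops darker.
ISO: 64 → 80 → 100 → 125 → 160 → 200 — 1 2/3 stops higher (brighter).
Aperture: f/4 → f/4.5 → f/5 → f/5.6 → f/6.3 → f/7.1 → f/8 → f/9 → f/10 → f/11 → f/13 — 3 1/3 stops narrower (darker).
Net so far: 3 1/3 stops darker. Shutter speed: 1/250 → 1/200 → 1/160 → 1/125 → 1/100 → 1/80 → 1/60 → 1/50 → 1/40 → 1/30 → 1/25.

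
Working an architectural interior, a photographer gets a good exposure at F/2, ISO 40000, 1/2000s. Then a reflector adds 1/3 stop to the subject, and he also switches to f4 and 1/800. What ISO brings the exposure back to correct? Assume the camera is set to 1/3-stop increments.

Scene light: 1/3 stop brighter.
Aperture: f/2 → f/2.2 → f/2.5 → f/2.8 → f/3.2 → f/3.5 → f/4 — 2 stops smaller aperture (darker).
Shutter speed: 1/2000 → 1/1600 → 1/1250 → 1/1000 → 1/800 — 1 1/3 stops slower (brighter).
Net so far: 1/3 stop darker. ISO: 40000 → 51200.

ISO 51200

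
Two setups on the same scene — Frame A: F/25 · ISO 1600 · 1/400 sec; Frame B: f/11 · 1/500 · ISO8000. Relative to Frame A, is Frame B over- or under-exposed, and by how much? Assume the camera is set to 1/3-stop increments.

4 1/3 stops brighter

Aperture: f/25 → f/22 → f/20 → f/18 → f/16 → f/14 → f/13 → f/11 — 2 1/3 stops wider (brighter).
Shutter speed: 1/400 → 1/500 — 1/3 stop faster (darker).
ISO: 1600 → 2000 → 2500 → 3200 → 4000 → 5000 → 6400 → 8000 — 2 1/3 stops raised (brighter).
Net: +2 1/3 −1/3 +2 1/3 = +4 1/3 stops.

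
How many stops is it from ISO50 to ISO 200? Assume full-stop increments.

2 stops

50 → 100 → 200 — count the steps: 2 stops.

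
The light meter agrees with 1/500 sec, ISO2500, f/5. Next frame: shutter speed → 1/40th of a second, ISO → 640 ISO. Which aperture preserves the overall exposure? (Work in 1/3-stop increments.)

f/9

Shutter speed: 1/500 → 1/400 → 1/320 → 1/250 → 1/200 → 1/160 → 1/125 → 1/100 → 1/80 → 1/60 → 1/50 → 1/40 — 3 2/3 stops longer (brighter).
ISO: 2500 → 2000 → 1600 → 1250 → 1000 → 800 → 640 — 2 stops dropped (darker).
Net change so far: 1 2/3 stops brighter. Offset with the aperture: f/5 → f/5.6 → f/6.3 → f/7.1 → f/8 → f/9.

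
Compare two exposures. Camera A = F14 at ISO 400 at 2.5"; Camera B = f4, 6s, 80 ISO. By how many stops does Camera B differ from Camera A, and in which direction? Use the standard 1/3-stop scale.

Aperture: f/14 → f/13 → f/11 → f/10 → f/9 → f/8 → f/7.1 → f/6.3 → f/5.6 → f/5 → f/4.5 → f/4 — 3 2/3 stops opened up (brighter).
Shutter speed: 2.5 → 3.2 → 4 → 5 → 6 — 1 1/3 stops slower (brighter).
ISO: 400 → 320 → 250 → 200 → 160 → 125 → 100 → 80 — 2 1/3 stops dropped (darker).
Net: +3 2/3 +1 1/3 −2 1/3 = +2 2/3 stops.

2 2/3 stops brighter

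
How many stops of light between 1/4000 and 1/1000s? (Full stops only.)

2 stops

1/4000 → 1/2000 → 1/1000 — count the steps: 2 stops.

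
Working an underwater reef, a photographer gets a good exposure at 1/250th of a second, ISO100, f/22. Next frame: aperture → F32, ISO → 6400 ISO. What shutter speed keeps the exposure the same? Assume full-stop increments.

Aperture: f/22 → f/32 — 1 stop narrower (darker).
ISO: 100 → 200 → 400 → 800 → 1600 → 3200 → 6400 — 6 stops higher (brighter).
Net change so far: 5 stops brighter. Offset with the shutter speed: 1/250 → 1/500 → 1/1000 → 1/2000 → 1/4000 → 1/8000.

1/8000s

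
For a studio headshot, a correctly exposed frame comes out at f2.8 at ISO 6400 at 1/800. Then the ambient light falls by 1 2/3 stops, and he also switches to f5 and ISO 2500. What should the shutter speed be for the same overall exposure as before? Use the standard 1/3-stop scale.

Scene light: 1 2/3 stops darker.
Aperture: f/2.8 → f/3.2 → f/3.5 → f/4 → f/4.5 → f/5 — 1 2/3 stops smaller aperture (darker).
ISO: 6400 → 5000 → 4000 → 3200 → 2500 — 1 1/3 stops dropped (darker).
Net so far: 4 2/3 stops darker. Shutter speed: 1/800 → 1/640 → 1/500 → 1/400 → 1/320 → 1/250 → 1/200 → 1/160 → 1/125 → 1/100 → 1/80 → 1/60 → 1/50 → 1/40 → 1/30.

1/30s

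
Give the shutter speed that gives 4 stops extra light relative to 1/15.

1 s

Shutter speed: 1/15 → 1/8 → 1/4 → 1/2 → 1 — 4 stops longer (brighter).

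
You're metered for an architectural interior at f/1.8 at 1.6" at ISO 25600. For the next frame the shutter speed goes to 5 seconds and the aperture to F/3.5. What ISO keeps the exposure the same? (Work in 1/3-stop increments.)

Shutter speed: 1.6 → 2 → 2.5 → 3.2 → 4 → 5 — 1 2/3 stops longer (brighter).
Aperture: f/1.8 → f/2 → f/2.2 → f/2.5 → f/2.8 → f/3.2 → f/3.5 — 2 stops smaller aperture (darker).
Net change so far: 1/3 stop darker. Offset with the ISO: 25600 → 32000.

ISO 32000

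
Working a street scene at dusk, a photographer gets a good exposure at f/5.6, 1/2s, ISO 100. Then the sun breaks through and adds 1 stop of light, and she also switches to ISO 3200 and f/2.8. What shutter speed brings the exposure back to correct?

Scene light: 1 stop brighter.
ISO: 100 → 200 → 400 → 800 → 1600 → 3200 — 5 stops higher (brighter).
Aperture: f/5.6 → f/4 → f/2.8 — 2 stops larger aperture (brighter).
Net so far: 8 stops brighter. Shutter speed: 1/2 → 1/4 → 1/8 → 1/15 → 1/30 → 1/60 → 1/125 → 1/250 → 1/500.

1/500s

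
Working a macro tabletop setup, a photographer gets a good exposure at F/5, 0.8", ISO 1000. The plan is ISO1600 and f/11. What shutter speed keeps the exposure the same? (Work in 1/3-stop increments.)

2.5 s

ISO: 1000 → 1250 → 1600 — 2/3 stop raised (brighter).
Aperture: f/5 → f/5.6 → f/6.3 → f/7.1 → f/8 → f/9 → f/10 → f/11 — 2 1/3 stops narrower (darker).
Net change so far: 1 2/3 stops darker. Offset with the shutter speed: 0.8 → 1 → 1.3 → 1.6 → 2 → 2.5.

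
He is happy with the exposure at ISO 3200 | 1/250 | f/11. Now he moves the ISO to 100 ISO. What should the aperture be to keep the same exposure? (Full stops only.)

ISO: 3200 → 1600 → 800 → 400 → 200 → 100 — 5 stops lower (darker).
Need 5 stops brighter from the aperture: f/11 → f/8 → f/5.6 → f/4 → f/2.8 → f/2.

f/2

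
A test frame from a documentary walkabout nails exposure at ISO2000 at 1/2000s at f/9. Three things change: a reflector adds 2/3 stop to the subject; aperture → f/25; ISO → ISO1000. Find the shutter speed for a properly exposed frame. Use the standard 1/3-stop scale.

1/200s

Scene light: 2/3 stop brighter.
Aperture: f/9 → f/10 → f/11 → f/13 → f/14 → f/16 → f/18 → f/20 → f/22 → f/25 — 3 stops stopped down (darker).
ISO: 2000 → 1600 → 1250 → 1000 — 1 stop dropped (darker).
Net so far: 3 1/3 stops darker. Shutter speed: 1/2000 → 1/1600 → 1/1250 → 1/1000 → 1/800 → 1/640 → 1/500 → 1/400 → 1/320 → 1/250 → 1/200.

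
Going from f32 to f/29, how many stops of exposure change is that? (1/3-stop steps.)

1/3 stop

f/32 → f/29 — count the steps: 1 third-stops = 1/3 stop.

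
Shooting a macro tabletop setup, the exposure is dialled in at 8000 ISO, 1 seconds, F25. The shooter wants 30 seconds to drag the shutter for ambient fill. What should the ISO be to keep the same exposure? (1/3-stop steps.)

Shutter speed: 1 → 1.3 → 1.6 → 2 → 2.5 → 3.2 → 4 → 5 → 6 → 8 → 10 → 13 → 15 → 20 → 25 → 30 — 5 stops slower (brighter).
Need 5 stops darker from the ISO: 8000 → 6400 → 5000 → 4000 → 3200 → 2500 → 2000 → 1600 → 1250 → 1000 → 800 → 640 → 500 → 400 → 320 → 250.

ISO 250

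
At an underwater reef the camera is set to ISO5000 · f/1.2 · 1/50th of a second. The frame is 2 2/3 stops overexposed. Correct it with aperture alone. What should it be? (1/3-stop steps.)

Overexposed by 2 2/3 stops → need 2 2/3 stops darker.
Aperture: f/1.2 → f/1.4 → f/1.6 → f/1.8 → f/2 → f/2.2 → f/2.5 → f/2.8 → f/3.2.

f/3.2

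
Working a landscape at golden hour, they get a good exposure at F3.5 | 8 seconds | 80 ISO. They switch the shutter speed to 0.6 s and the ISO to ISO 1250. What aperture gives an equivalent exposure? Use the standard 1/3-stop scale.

Shutter speed: 8 → 6 → 5 → 4 → 3.2 → 2.5 → 2 → 1.6 → 1.3 → 1 → 0.8 → 0.6 — 3 2/3 stops faster (darker).
ISO: 80 → 100 → 125 → 160 → 200 → 250 → 320 → 400 → 500 → 640 → 800 → 1000 → 1250 — 4 stops higher (brighter).
Net change so far: 1/3 stop brighter. Offset with the aperture: f/3.5 → f/4.

f/4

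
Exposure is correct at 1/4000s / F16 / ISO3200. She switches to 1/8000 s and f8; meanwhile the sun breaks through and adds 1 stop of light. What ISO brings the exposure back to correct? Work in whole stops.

Scene light: 1 stop brighter.
Shutter speed: 1/4000 → 1/8000 — 1 stop faster (darker).
Aperture: f/16 → f/11 → f/8 — 2 stops wider (brighter).
Net so far: 2 stops brighter. ISO: 3200 → 1600 → 800.

ISO 800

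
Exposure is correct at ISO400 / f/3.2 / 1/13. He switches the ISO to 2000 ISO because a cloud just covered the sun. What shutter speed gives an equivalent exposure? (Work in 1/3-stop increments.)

1/60s

ISO: 400 → 500 → 640 → 800 → 1000 → 1250 → 1600 → 2000 — 2 1/3 stops raised (brighter).
Need 2 1/3 stops darker from the shutter speed: 1/13 → 1/15 → 1/20 → 1/25 → 1/30 → 1/40 → 1/50 → 1/60.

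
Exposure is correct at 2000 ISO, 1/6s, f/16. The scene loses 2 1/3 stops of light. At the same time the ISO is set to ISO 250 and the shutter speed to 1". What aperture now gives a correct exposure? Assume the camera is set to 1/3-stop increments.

f/6.3

Scene light: 2 1/3 stops darker.
ISO: 2000 → 1600 → 1250 → 1000 → 800 → 640 → 500 → 400 → 320 → 250 — 3 stops lower (darker).
Shutter speed: 1/6 → 1/5 → 1/4 → 0.3 → 0.4 → 0.5 → 0.6 → 0.8 → 1 — 2 2/3 stops longer (brighter).
Net so far: 2 2/3 stops darker. Aperture: f/16 → f/14 → f/13 → f/11 → f/10 → f/9 → f/8 → f/7.1 → f/6.3.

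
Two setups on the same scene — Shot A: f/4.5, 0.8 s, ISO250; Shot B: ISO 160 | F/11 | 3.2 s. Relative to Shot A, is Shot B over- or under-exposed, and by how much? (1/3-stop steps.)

1 1/3 stops darker

Aperture: f/4.5 → f/5 → f/5.6 → f/6.3 → f/7.1 → f/8 → f/9 → f/10 → f/11 — 2 2/3 stops smaller aperture (darker).
Shutter speed: 0.8 → 1 → 1.3 → 1.6 → 2 → 2.5 → 3.2 — 2 stops longer (brighter).
ISO: 250 → 200 → 160 — 2/3 stop lower (darker).
Net: −2 2/3 +2 −2/3 = −1 1/3 stops.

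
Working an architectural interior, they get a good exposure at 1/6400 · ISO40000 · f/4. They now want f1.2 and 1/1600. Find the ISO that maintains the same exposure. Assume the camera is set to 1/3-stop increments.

Aperture: f/4 → f/3.5 → f/3.2 → f/2.8 → f/2.5 → f/2.2 → f/2 → f/1.8 → f/1.6 → f/1.4 → f/1.2 — 3 1/3 stops wider (brighter).
Shutter speed: 1/6400 → 1/5000 → 1/4000 → 1/3200 → 1/2500 → 1/2000 → 1/1600 — 2 stops slower (brighter).
Net change so far: 5 1/3 stops brighter. Offset with the ISO: 40000 → 32000 → 25600 → 20000 → 16000 → 12800 → 10000 → 8000 → 6400 → 5000 → 4000 → 3200 → 2500 → 2000 → 1600 → 1250 → 1000.

ISO 1000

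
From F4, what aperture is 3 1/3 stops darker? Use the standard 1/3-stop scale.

f/13

Aperture: f/4 → f/4.5 → f/5 → f/5.6 → f/6.3 → f/7.1 → f/8 → f/9 → f/10 → f/11 → f/13 — 3 1/3 stops smaller aperture (darker).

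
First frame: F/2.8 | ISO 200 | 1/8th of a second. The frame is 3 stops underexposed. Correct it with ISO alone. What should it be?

ISO 1600

Underexposed by 3 stops → need 3 stops brighter.
ISO: 200 → 400 → 800 → 1600.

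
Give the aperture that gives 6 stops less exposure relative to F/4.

Aperture: f/4 → f/5.6 → f/8 → f/11 → f/16 → f/22 → f/32 — 6 stops smaller aperture (darker).

f/32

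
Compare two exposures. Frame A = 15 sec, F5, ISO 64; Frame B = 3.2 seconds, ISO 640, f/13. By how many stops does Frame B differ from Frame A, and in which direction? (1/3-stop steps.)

1 2/3 stops darker

Aperture: f/5 → f/5.6 → f/6.3 → f/7.1 → f/8 → f/9 → f/10 → f/11 → f/13 — 2 2/3 stops stopped down (darker).
Shutter speed: 15 → 13 → 10 → 8 → 6 → 5 → 4 → 3.2 — 2 1/3 stops faster (darker).
ISO: 64 → 80 → 100 → 125 → 160 → 200 → 250 → 320 → 400 → 500 → 640 — 3 1/3 stops raised (brighter).
Net: −2 2/3 −2 1/3 +3 1/3 = −1 2/3 stops.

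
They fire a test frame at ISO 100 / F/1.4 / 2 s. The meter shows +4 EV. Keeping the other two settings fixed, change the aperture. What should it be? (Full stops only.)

Overexposed by 4 stops → need 4 stops darker.
Aperture: f/1.4 → f/2 → f/2.8 → f/4 → f/5.6.

f/5.6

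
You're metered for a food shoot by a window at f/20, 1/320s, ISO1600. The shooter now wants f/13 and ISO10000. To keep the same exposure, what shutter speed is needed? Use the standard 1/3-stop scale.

Aperture: f/20 → f/18 → f/16 → f/14 → f/13 — 1 1/3 stops wider (brighter).
ISO: 1600 → 2000 → 2500 → 3200 → 4000 → 5000 → 6400 → 8000 → 10000 — 2 2/3 stops raised (brighter).
Net change so far: 4 stops brighter. Offset with the shutter speed: 1/320 → 1/400 → 1/500 → 1/640 → 1/800 → 1/1000 → 1/1250 → 1/1600 → 1/2000 → 1/2500 → 1/3200 → 1/4000 → 1/5000.

1/5000s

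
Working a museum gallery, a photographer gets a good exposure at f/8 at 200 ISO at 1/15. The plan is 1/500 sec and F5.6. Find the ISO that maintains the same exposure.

ISO 3200

Shutter speed: 1/15 → 1/30 → 1/60 → 1/125 → 1/250 → 1/500 — 5 stops shorter (darker).
Aperture: f/8 → f/5.6 — 1 stop opened up (brighter).
Net change so far: 4 stops darker. Offset with the ISO: 200 → 400 → 800 → 1600 → 3200.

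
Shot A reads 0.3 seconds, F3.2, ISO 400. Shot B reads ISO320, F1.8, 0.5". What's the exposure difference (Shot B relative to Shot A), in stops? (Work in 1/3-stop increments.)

2 stops brighter

Aperture: f/3.2 → f/2.8 → f/2.5 → f/2.2 → f/2 → f/1.8 — 1 2/3 stops wider (brighter).
Shutter speed: 0.3 → 0.4 → 0.5 — 2/3 stop longer (brighter).
ISO: 400 → 320 — 1/3 stop dropped (darker).
Net: +1 2/3 +2/3 −1/3 = +2 stops.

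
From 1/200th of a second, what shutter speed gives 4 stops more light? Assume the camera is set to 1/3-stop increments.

Shutter speed: 1/200 → 1/160 → 1/125 → 1/100 → 1/80 → 1/60 → 1/50 → 1/40 → 1/30 → 1/25 → 1/20 → 1/15 → 1/13 — 4 stops slower (brighter).

1/13s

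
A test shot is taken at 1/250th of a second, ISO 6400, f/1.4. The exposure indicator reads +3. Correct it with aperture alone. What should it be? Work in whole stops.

f/4

Overexposed by 3 stops → need 3 stops darker.
Aperture: f/1.4 → f/2 → f/2.8 → f/4.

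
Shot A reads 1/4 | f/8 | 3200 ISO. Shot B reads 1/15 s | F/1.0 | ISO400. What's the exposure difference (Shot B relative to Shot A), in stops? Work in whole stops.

1 stop brighter

Aperture: f/8 → f/5.6 → f/4 → f/2.8 → f/2 → f/1.4 → f/1.0 — 6 stops wider (brighter).
Shutter speed: 1/4 → 1/8 → 1/15 — 2 stops faster (darker).
ISO: 3200 → 1600 → 800 → 400 — 3 stops dropped (darker).
Net: +6 −2 −3 = +1 stop.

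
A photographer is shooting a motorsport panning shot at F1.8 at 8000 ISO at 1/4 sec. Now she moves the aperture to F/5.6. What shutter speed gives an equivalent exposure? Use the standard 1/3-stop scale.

2.5 s

Aperture: f/1.8 → f/2 → f/2.2 → f/2.5 → f/2.8 → f/3.2 → f/3.5 → f/4 → f/4.5 → f/5 → f/5.6 — 3 1/3 stops narrower (darker).
Need 3 1/3 stops brighter from the shutter speed: 1/4 → 0.3 → 0.4 → 0.5 → 0.6 → 0.8 → 1 → 1.3 → 1.6 → 2 → 2.5.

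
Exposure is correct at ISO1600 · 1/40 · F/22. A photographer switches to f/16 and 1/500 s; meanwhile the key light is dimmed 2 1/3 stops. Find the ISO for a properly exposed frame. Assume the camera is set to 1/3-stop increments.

Scene light: 2 1/3 stops darker.
Aperture: f/22 → f/20 → f/18 → f/16 — 1 stop larger aperture (brighter).
Shutter speed: 1/40 → 1/50 → 1/60 → 1/80 → 1/100 → 1/125 → 1/160 → 1/200 → 1/250 → 1/320 → 1/400 → 1/500 — 3 2/3 stops shorter (darker).
Net so far: 5 stops darker. ISO: 1600 → 2000 → 2500 → 3200 → 4000 → 5000 → 6400 → 8000 → 10000 → 12800 → 16000 → 20000 → 25600 → 32000 → 40000 → 51200.

ISO 51200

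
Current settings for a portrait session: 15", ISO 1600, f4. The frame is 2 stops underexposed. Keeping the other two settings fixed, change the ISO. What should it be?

ISO 6400

Underexposed by 2 stops → need 2 stops brighter.
ISO: 1600 → 3200 → 6400.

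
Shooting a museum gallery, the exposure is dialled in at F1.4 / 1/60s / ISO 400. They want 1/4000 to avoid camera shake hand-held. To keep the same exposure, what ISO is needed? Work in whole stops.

Shutter speed: 1/60 → 1/125 → 1/250 → 1/500 → 1/1000 → 1/2000 → 1/4000 — 6 stops faster (darker).
Need 6 stops brighter from the ISO: 400 → 800 → 1600 → 3200 → 6400 → 12800 → 25600.

ISO 25600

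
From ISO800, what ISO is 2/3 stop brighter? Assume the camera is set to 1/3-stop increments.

ISO 1250

ISO: 800 → 1000 → 1250 — 2/3 stop higher (brighter).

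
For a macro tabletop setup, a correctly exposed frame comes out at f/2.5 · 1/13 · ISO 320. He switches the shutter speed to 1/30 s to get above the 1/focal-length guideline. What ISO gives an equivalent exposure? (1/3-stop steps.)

ISO 800

Shutter speed: 1/13 → 1/15 → 1/20 → 1/25 → 1/30 — 1 1/3 stops faster (darker).
Need 1 1/3 stops brighter from the ISO: 320 → 400 → 500 → 640 → 800.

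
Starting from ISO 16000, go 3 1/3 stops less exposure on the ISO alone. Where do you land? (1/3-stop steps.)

ISO: 16000 → 12800 → 10000 → 8000 → 6400 → 5000 → 4000 → 3200 → 2500 → 2000 → 1600 — 3 1/3 stops lower (darker).

ISO 1600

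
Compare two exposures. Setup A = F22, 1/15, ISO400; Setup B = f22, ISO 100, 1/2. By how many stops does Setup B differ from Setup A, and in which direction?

1 stop brighter

Aperture: unchanged.
Shutter speed: 1/15 → 1/8 → 1/4 → 1/2 — 3 stops longer (brighter).
ISO: 400 → 200 → 100 — 2 stops dropped (darker).
Net: +3 −2 = +1 stop.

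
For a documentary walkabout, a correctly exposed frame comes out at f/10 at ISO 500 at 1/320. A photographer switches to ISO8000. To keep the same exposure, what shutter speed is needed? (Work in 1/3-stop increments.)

1/5000s

ISO: 500 → 640 → 800 → 1000 → 1250 → 1600 → 2000 → 2500 → 3200 → 4000 → 5000 → 6400 → 8000 — 4 stops raised (brighter).
Need 4 stops darker from the shutter speed: 1/320 → 1/400 → 1/500 → 1/640 → 1/800 → 1/1000 → 1/1250 → 1/1600 → 1/2000 → 1/2500 → 1/3200 → 1/4000 → 1/5000.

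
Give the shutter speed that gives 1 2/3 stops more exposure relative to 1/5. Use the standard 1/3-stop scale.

Shutter speed: 1/5 → 1/4 → 0.3 → 0.4 → 0.5 → 0.6 — 1 2/3 stops slower (brighter).

0.6 s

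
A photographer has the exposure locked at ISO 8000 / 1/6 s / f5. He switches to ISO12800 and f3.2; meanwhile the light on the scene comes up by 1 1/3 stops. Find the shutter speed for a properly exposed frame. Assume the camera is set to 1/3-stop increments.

Scene light: 1 1/3 stops brighter.
ISO: 8000 → 10000 → 12800 — 2/3 stop raised (brighter).
Aperture: f/5 → f/4.5 → f/4 → f/3.5 → f/3.2 — 1 1/3 stops opened up (brighter).
Net so far: 3 1/3 stops brighter. Shutter speed: 1/6 → 1/8 → 1/10 → 1/13 → 1/15 → 1/20 → 1/25 → 1/30 → 1/40 → 1/50 → 1/60.

1/60s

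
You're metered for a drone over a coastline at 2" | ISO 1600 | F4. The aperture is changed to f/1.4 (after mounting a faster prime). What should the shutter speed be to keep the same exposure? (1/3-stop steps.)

1/4s

Aperture: f/4 → f/3.5 → f/3.2 → f/2.8 → f/2.5 → f/2.2 → f/2 → f/1.8 → f/1.6 → f/1.4 — 3 stops opened up (brighter).
Need 3 stops darker from the shutter speed: 2 → 1.6 → 1.3 → 1 → 0.8 → 0.6 → 0.5 → 0.4 → 0.3 → 1/4.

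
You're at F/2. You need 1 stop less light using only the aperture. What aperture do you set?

Aperture: f/2 → f/2.8 — 1 stop narrower (darker).

f/2.8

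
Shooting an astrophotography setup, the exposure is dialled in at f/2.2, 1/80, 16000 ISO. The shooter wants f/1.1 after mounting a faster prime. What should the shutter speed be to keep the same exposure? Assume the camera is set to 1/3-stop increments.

1/320s

Aperture: f/2.2 → f/2 → f/1.8 → f/1.6 → f/1.4 → f/1.2 → f/1.1 — 2 stops larger aperture (brighter).
Need 2 stops darker from the shutter speed: 1/80 → 1/100 → 1/125 → 1/160 → 1/200 → 1/250 → 1/320.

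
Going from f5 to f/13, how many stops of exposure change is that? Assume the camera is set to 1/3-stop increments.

2 2/3 stops

f/5 → f/5.6 → f/6.3 → f/7.1 → f/8 → f/9 → f/10 → f/11 → f/13 — count the steps: 8 third-stops = 2 2/3 stops.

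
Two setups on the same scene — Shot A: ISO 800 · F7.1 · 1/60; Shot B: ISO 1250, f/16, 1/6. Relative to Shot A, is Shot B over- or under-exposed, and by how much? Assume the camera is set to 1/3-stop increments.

Aperture: f/7.1 → f/8 → f/9 → f/10 → f/11 → f/13 → f/14 → f/16 — 2 1/3 stops narrower (darker).
Shutter speed: 1/60 → 1/50 → 1/40 → 1/30 → 1/25 → 1/20 → 1/15 → 1/13 → 1/10 → 1/8 → 1/6 — 3 1/3 stops longer (brighter).
ISO: 800 → 1000 → 1250 — 2/3 stop raised (brighter).
Net: −2 1/3 +3 1/3 +2/3 = +1 2/3 stops.

1 2/3 stops brighter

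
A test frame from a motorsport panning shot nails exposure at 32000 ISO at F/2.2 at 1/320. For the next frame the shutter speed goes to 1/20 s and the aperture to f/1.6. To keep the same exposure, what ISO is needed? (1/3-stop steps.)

Shutter speed: 1/320 → 1/250 → 1/200 → 1/160 → 1/125 → 1/100 → 1/80 → 1/60 → 1/50 → 1/40 → 1/30 → 1/25 → 1/20 — 4 stops slower (brighter).
Aperture: f/2.2 → f/2 → f/1.8 → f/1.6 — 1 stop larger aperture (brighter).
Net change so far: 5 stops brighter. Offset with the ISO: 32000 → 25600 → 20000 → 16000 → 12800 → 10000 → 8000 → 6400 → 5000 → 4000 → 3200 → 2500 → 2000 → 1600 → 1250 → 1000.

ISO 1000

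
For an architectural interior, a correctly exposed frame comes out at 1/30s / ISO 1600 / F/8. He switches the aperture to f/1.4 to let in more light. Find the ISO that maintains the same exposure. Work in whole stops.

Aperture: f/8 → f/5.6 → f/4 → f/2.8 → f/2 → f/1.4 — 5 stops larger aperture (brighter).
Need 5 stops darker from the ISO: 1600 → 800 → 400 → 200 → 100 → 50.

ISO 50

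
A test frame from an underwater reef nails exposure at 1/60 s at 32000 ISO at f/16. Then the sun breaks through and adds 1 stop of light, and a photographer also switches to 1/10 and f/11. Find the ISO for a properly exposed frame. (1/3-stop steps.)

Scene light: 1 stop brighter.
Shutter speed: 1/60 → 1/50 → 1/40 → 1/30 → 1/25 → 1/20 → 1/15 → 1/13 → 1/10 — 2 2/3 stops slower (brighter).
Aperture: f/16 → f/14 → f/13 → f/11 — 1 stop wider (brighter).
Net so far: 4 2/3 stops brighter. ISO: 32000 → 25600 → 20000 → 16000 → 12800 → 10000 → 8000 → 6400 → 5000 → 4000 → 3200 → 2500 → 2000 → 1600 → 1250.

ISO 1250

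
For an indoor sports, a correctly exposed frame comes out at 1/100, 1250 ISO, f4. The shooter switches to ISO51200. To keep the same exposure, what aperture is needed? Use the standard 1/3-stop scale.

f/25

ISO: 1250 → 1600 → 2000 → 2500 → 3200 → 4000 → 5000 → 6400 → 8000 → 10000 → 12800 → 16000 → 20000 → 25600 → 32000 → 40000 → 51200 — 5 1/3 stops raised (brighter).
Need 5 1/3 stops darker from the aperture: f/4 → f/4.5 → f/5 → f/5.6 → f/6.3 → f/7.1 → f/8 → f/9 → f/10 → f/11 → f/13 → f/14 → f/16 → f/18 → f/20 → f/22 → f/25.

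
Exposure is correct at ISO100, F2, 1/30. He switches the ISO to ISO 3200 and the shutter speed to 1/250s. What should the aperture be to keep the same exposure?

f/4

ISO: 100 → 200 → 400 → 800 → 1600 → 3200 — 5 stops raised (brighter).
Shutter speed: 1/30 → 1/60 → 1/125 → 1/250 — 3 stops shorter (darker).
Net change so far: 2 stops brighter. Offset with the aperture: f/2 → f/2.8 → f/4.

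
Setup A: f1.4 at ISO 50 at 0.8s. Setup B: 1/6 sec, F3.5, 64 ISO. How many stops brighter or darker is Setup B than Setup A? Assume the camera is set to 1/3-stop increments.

Aperture: f/1.4 → f/1.6 → f/1.8 → f/2 → f/2.2 → f/2.5 → f/2.8 → f/3.2 → f/3.5 — 2 2/3 stops smaller aperture (darker).
Shutter speed: 0.8 → 0.6 → 0.5 → 0.4 → 0.3 → 1/4 → 1/5 → 1/6 — 2 1/3 stops faster (darker).
ISO: 50 → 64 — 1/3 stop higher (brighter).
Net: −2 2/3 −2 1/3 +1/3 = −4 2/3 stops.

4 2/3 stops darker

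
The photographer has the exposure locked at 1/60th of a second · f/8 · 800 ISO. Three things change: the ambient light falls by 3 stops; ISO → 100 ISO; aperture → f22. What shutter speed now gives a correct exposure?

8 s

Scene light: 3 stops darker.
ISO: 800 → 400 → 200 → 100 — 3 stops dropped (darker).
Aperture: f/8 → f/11 → f/16 → f/22 — 3 stops narrower (darker).
Net so far: 9 stops darker. Shutter speed: 1/60 → 1/30 → 1/15 → 1/8 → 1/4 → 1/2 → 1 → 2 → 4 → 8.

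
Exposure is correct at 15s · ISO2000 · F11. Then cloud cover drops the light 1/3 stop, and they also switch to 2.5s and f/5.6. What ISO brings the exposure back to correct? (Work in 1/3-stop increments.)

ISO 4000

Scene light: 1/3 stop darker.
Shutter speed: 15 → 13 → 10 → 8 → 6 → 5 → 4 → 3.2 → 2.5 — 2 2/3 stops faster (darker).
Aperture: f/11 → f/10 → f/9 → f/8 → f/7.1 → f/6.3 → f/5.6 — 2 stops larger aperture (brighter).
Net so far: 1 stop darker. ISO: 2000 → 2500 → 3200 → 4000.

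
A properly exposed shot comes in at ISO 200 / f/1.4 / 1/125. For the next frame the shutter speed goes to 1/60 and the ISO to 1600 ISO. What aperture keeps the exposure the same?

Shutter speed: 1/125 → 1/60 — 1 stop longer (brighter).
ISO: 200 → 400 → 800 → 1600 — 3 stops raised (brighter).
Net change so far: 4 stops brighter. Offset with the aperture: f/1.4 → f/2 → f/2.8 → f/4 → f/5.6.

f/5.6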